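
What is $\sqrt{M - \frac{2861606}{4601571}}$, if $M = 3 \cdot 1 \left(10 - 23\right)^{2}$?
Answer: $\frac{\sqrt{10722281140513761}}{4601571} \approx 22.503$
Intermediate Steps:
$M = 507$ ($M = 3 \left(-13\right)^{2} = 3 \cdot 169 = 507$)
$\sqrt{M - \frac{2861606}{4601571}} = \sqrt{507 - \frac{2861606}{4601571}} = \sqrt{\frac{2330134891}{4601571}} = \frac{\sqrt{10722281140513761}}{4601571}$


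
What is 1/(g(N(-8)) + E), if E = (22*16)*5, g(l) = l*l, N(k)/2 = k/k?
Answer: 1/1764 ≈ 0.00056689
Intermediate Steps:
N(k) = 2 (N(k) = 2*(k/k) = 2*1 = 2)
g(l) = l**2
E = 1760 (E = 352*5 = 1760)
1/(g(N(-8)) + E) = 1/(2**2 + 1760) = 1/(4 + 1760) = 1/1764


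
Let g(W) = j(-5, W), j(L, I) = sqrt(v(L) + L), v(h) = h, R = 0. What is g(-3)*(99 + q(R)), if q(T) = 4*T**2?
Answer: 99*I*sqrt(10) ≈ 313.07*I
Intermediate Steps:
j(L, I) = sqrt(2)*sqrt(L) (j(L, I) = sqrt(L + L) = sqrt(2*L) = sqrt(2)*sqrt(L))
g(W) = I*sqrt(10) (g(W) = sqrt(2)*sqrt(-5) = sqrt(2)*(I*sqrt(5)) = I*sqrt(10))
g(-3)*(99 + q(R)) = (I*sqrt(10))*(99 + 4*0**2) = (I*sqrt(10))*(99 + 4*0) = (I*sqrt(10))*(99 + 0) = (I*sqrt(10))*99 = 99*I*sqrt(10)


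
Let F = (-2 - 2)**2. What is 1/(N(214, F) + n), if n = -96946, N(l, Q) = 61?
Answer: -1/96885 ≈ -1.0322e-5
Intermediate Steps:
F = 16 (F = (-4)**2 = 16)
1/(N(214, F) + n) = 1/(61 - 96946) = 1/(-96885) = -1/96885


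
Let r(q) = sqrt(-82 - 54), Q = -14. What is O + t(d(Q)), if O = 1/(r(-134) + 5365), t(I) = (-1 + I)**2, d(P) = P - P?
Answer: 28788726/28783361 - 2*I*sqrt(34)/28783361 ≈ 1.0002 - 4.0516e-7*I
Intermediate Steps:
r(q) = 2*I*sqrt(34) (r(q) = sqrt(-136) = 2*I*sqrt(34))
d(P) = 0
O = 1/(5365 + 2*I*sqrt(34)) (O = 1/(2*I*sqrt(34) + 5365) = 1/(5365 + 2*I*sqrt(34)) ≈ 0.00018639 - 4.052e-7*I)
O + t(d(Q)) = (5365/28783361 - 2*I*sqrt(34)/28783361) + (-1 + 0)**2 = (5365/28783361 - 2*I*sqrt(34)/28783361) + (-1)**2 = (5365/28783361 - 2*I*sqrt(34)/28783361) + 1 = 28788726/28783361 - 2*I*sqrt(34)/28783361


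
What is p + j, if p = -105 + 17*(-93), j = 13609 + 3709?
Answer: 15632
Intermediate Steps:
j = 17318
p = -1686 (p = -105 - 1581 = -1686)
p + j = -1686 + 17318 = 15632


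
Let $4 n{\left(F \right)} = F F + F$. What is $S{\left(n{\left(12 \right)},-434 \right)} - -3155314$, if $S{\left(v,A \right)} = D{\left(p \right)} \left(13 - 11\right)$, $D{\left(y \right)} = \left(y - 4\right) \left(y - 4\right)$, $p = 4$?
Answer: $3155314$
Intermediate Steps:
$n{\left(F \right)} = \frac{F}{4} + \frac{F^{2}}{4}$ ($n{\left(F \right)} = \frac{F F + F}{4} = \frac{F^{2} + F}{4} = \frac{F + F^{2}}{4} = \frac{F}{4} + \frac{F^{2}}{4}$)
$D{\left(y \right)} = \left(-4 + y\right)^{2}$ ($D{\left(y \right)} = \left(-4 + y\right) \left(-4 + y\right) = \left(-4 + y\right)^{2}$)
$S{\left(v,A \right)} = 0$ ($S{\left(v,A \right)} = \left(-4 + 4\right)^{2} \left(13 - 11\right) = 0^{2} \cdot 2 = 0 \cdot 2 = 0$)
$S{\left(n{\left(12 \right)},-434 \right)} - -3155314 = 0 - -3155314 = 0 + 3155314 = 3155314$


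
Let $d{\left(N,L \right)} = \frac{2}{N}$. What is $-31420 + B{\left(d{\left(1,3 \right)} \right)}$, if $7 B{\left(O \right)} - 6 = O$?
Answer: $- \frac{219932}{7} \approx -31419.0$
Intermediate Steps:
$B{\left(O \right)} = \frac{6}{7} + \frac{O}{7}$
$-31420 + B{\left(d{\left(1,3 \right)} \right)} = -31420 + \left(\frac{6}{7} + \frac{2 \cdot 1^{-1}}{7}\right) = -31420 + \left(\frac{6}{7} + \frac{2 \cdot 1}{7}\right) = -31420 + \left(\frac{6}{7} + \frac{1}{7} \cdot 2\right) = -31420 + \left(\frac{6}{7} + \frac{2}{7}\right) = -31420 + \frac{8}{7} = - \frac{219932}{7}$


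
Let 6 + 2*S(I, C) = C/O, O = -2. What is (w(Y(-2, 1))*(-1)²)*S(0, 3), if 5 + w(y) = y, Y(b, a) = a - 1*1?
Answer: 75/4 ≈ 18.750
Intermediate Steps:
S(I, C) = -3 - C/4 (S(I, C) = -3 + (C/(-2))/2 = -3 + (C*(-½))/2 = -3 + (-C/2)/2 = -3 - C/4)
Y(b, a) = -1 + a (Y(b, a) = a - 1 = -1 + a)
w(y) = -5 + y
(w(Y(-2, 1))*(-1)²)*S(0, 3) = ((-5 + (-1 + 1))*(-1)²)*(-3 - ¼*3) = ((-5 + 0)*1)*(-3 - ¾) = -5*1*(-15/4) = -5*(-15/4) = 75/4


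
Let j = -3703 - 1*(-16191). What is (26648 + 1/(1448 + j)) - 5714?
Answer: 291736225/13936 ≈ 20934.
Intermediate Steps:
j = 12488 (j = -3703 + 16191 = 12488)
(26648 + 1/(1448 + j)) - 5714 = (26648 + 1/(1448 + 12488)) - 5714 = (26648 + 1/13936) - 5714 = 371366529/13936 - 5714 = 291736225/13936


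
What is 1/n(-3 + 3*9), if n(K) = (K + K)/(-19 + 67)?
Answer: 1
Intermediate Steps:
n(K) = K/24 (n(K) = (2*K)/48 = (2*K)*(1/48) = K/24)
1/n(-3 + 3*9) = 1/((-3 + 3*9)/24) = 1/((-3 + 27)/24) = 1/((1/24)*24) = 1/1 = 1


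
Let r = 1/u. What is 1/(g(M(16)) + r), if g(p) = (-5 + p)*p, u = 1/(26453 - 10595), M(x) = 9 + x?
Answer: 1/16358 ≈ 6.1132e-5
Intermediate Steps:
u = 1/15858 ≈ 6.3060e-5
g(p) = p*(-5 + p)
r = 15858 (r = 1/(1/15858) = 15858)
1/(g(M(16)) + r) = 1/((9 + 16)*(-5 + (9 + 16)) + 15858) = 1/(25*(-5 + 25) + 15858) = 1/(25*20 + 15858) = 1/(500 + 15858) = 1/16358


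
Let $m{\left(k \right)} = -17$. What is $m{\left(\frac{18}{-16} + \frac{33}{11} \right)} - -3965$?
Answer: $3948$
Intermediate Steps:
$m{\left(\frac{18}{-16} + \frac{33}{11} \right)} - -3965 = -17 - -3965 = -17 + 3965 = 3948$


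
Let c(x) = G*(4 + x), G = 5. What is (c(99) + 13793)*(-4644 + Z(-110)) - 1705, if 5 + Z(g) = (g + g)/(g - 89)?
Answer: -13234252043/199 ≈ -6.6504e+7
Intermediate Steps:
c(x) = 20 + 5*x (c(x) = 5*(4 + x) = 20 + 5*x)
Z(g) = -5 + 2*g/(-89 + g) (Z(g) = -5 + (g + g)/(g - 89) = -5 + (2*g)/(-89 + g) = -5 + 2*g/(-89 + g))
(c(99) + 13793)*(-4644 + Z(-110)) - 1705 = ((20 + 5*99) + 13793)*(-4644 + (445 - 3*(-110))/(-89 - 110)) - 1705 = ((20 + 495) + 13793)*(-4644 + (445 + 330)/(-199)) - 1705 = (515 + 13793)*(-4644 - 1/199*775) - 1705 = 14308*(-4644 - 775/199) - 1705 = 14308*(-924931/199) - 1705 = -13233912748/199 - 1705 = -13234252043/199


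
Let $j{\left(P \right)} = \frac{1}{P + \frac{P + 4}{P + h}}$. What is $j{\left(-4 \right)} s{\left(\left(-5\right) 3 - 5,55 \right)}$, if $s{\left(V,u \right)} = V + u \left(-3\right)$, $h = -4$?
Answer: $\frac{185}{4} \approx 46.25$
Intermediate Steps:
$s{\left(V,u \right)} = V - 3 u$
$j{\left(P \right)} = \frac{1}{P + \frac{4 + P}{-4 + P}}$ ($j{\left(P \right)} = \frac{1}{P + \frac{P + 4}{P - 4}} = \frac{1}{P + \frac{4 + P}{-4 + P}}$)
$j{\left(-4 \right)} s{\left(\left(-5\right) 3 - 5,55 \right)} = \frac{-4 - 4}{4 + \left(-4\right)^{2} - -12} \left(\left(\left(-5\right) 3 - 5\right) - 165\right) = \frac{1}{4 + 16 + 12} \left(-8\right) \left(\left(-15 - 5\right) - 165\right) = \frac{1}{32} \left(-8\right) \left(-20 - 165\right) = \frac{1}{32} \left(-8\right) \left(-185\right) = \left(- \frac{1}{4}\right) \left(-185\right) = \frac{185}{4}$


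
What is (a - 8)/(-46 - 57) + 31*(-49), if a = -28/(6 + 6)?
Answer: -469340/309 ≈ -1518.9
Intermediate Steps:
a = -7/3 (a = -28/12 = (1/12)*(-28) = -7/3 ≈ -2.3333)
(a - 8)/(-46 - 57) + 31*(-49) = (-7/3 - 8)/(-46 - 57) + 31*(-49) = -31/3/(-103) - 1519 = -31/3*(-1/103) - 1519 = 31/309 - 1519 = -469340/309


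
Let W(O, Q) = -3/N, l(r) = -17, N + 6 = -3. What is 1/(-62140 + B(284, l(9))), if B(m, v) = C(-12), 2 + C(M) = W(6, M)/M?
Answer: -36/2237113 ≈ -1.6092e-5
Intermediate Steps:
N = -9 (N = -6 - 3 = -9)
W(O, Q) = 1/3 (W(O, Q) = -3/(-9) = -3*(-1/9) = 1/3)
C(M) = -2 + 1/(3*M)
B(m, v) = -73/36 (B(m, v) = -2 + (1/3)/(-12) = -2 + (1/3)*(-1/12) = -2 - 1/36 = -73/36)
1/(-62140 + B(284, l(9))) = 1/(-62140 - 73/36) = 1/(-2237113/36) = -36/2237113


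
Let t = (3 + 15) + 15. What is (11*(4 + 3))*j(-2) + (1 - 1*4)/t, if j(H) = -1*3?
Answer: -2542/11 ≈ -231.09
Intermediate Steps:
j(H) = -3
t = 33 (t = 18 + 15 = 33)
(11*(4 + 3))*j(-2) + (1 - 1*4)/t = (11*(4 + 3))*(-3) + (1 - 1*4)/33 = (11*7)*(-3) + (1 - 4)*(1/33) = 77*(-3) - 3*1/33 = -231 - 1/11 = -2542/11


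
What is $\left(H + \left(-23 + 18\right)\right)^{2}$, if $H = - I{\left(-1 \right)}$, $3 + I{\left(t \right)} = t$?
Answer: $1$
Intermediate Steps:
$I{\left(t \right)} = -3 + t$
$H = 4$ ($H = - (-3 - 1) = \left(-1\right) \left(-4\right) = 4$)
$\left(H + \left(-23 + 18\right)\right)^{2} = \left(4 + \left(-23 + 18\right)\right)^{2} = \left(4 - 5\right)^{2} = \left(-1\right)^{2} = 1$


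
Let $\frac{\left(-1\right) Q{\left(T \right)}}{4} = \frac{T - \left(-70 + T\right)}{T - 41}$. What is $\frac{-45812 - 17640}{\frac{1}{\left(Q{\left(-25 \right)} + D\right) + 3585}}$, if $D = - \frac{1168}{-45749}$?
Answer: $- \frac{31257486866068}{137247} \approx -2.2775 \cdot 10^{8}$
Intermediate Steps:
$D = \frac{1168}{45749}$ ($D = \left(-1168\right) \left(- \frac{1}{45749}\right) = \frac{1168}{45749} \approx 0.025531$)
$Q{\left(T \right)} = - \frac{280}{-41 + T}$ ($Q{\left(T \right)} = - 4 \frac{T - \left(-70 + T\right)}{T - 41} = - 4 \frac{70}{-41 + T} = - \frac{280}{-41 + T}$)
$\frac{-45812 - 17640}{\frac{1}{\left(Q{\left(-25 \right)} + D\right) + 3585}} = \frac{-45812 - 17640}{\frac{1}{\left(- \frac{280}{-41 - 25} + \frac{1168}{45749}\right) + 3585}} = - \frac{63452}{\frac{1}{\left(- \frac{280}{-66} + \frac{1168}{45749}\right) + 3585}} = - \frac{63452}{\frac{1}{\left(\left(-280\right) \left(- \frac{1}{66}\right) + \frac{1168}{45749}\right) + 3585}} = - \frac{63452}{\frac{1}{\left(\frac{140}{33} + \frac{1168}{45749}\right) + 3585}} = - \frac{63452}{\frac{1}{\frac{585764}{137247} + 3585}} = - \frac{63452}{\frac{1}{\frac{492616259}{137247}}} = - \frac{63452}{\frac{137247}{492616259}} = \left(-63452\right) \frac{492616259}{137247} = - \frac{31257486866068}{137247}$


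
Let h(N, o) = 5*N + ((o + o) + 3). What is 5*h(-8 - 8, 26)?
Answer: -125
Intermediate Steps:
h(N, o) = 3 + 2*o + 5*N (h(N, o) = 5*N + (2*o + 3) = 5*N + (3 + 2*o) = 3 + 2*o + 5*N)
5*h(-8 - 8, 26) = 5*(3 + 2*26 + 5*(-8 - 8)) = 5*(3 + 52 + 5*(-16)) = 5*(3 + 52 - 80) = 5*(-25) = -125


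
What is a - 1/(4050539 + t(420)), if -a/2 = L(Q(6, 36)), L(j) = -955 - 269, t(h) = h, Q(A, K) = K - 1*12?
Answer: 9916747631/4050959 ≈ 2448.0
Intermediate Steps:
Q(A, K) = -12 + K (Q(A, K) = K - 12 = -12 + K)
L(j) = -1224
a = 2448 (a = -2*(-1224) = 2448)
a - 1/(4050539 + t(420)) = 2448 - 1/(4050539 + 420) = 2448 - 1/4050959 = 9916747631/4050959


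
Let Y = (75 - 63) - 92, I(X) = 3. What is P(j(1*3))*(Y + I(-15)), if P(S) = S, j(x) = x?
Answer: -231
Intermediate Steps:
Y = -80 (Y = 12 - 92 = -80)
P(j(1*3))*(Y + I(-15)) = (1*3)*(-80 + 3) = 3*(-77) = -231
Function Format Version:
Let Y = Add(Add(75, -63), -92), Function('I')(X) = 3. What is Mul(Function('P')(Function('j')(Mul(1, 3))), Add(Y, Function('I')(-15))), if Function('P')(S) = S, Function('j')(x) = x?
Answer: -231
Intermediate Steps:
Y = -80 (Y = Add(12, -92) = -80)
Mul(Function('P')(Function('j')(Mul(1, 3))), Add(Y, Function('I')(-15))) = Mul(Mul(1, 3), Add(-80, 3)) = Mul(3, -77) = -231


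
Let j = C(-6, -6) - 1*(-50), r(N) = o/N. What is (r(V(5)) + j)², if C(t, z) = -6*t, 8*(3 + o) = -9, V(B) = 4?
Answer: 7392961/1024 ≈ 7219.7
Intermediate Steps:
o = -33/8 (o = -3 + (⅛)*(-9) = -3 - 9/8 = -33/8 ≈ -4.1250)
r(N) = -33/(8*N)
j = 86 (j = -6*(-6) - 1*(-50) = 36 + 50 = 86)
(r(V(5)) + j)² = (-33/8/4 + 86)² = (-33/8*¼ + 86)² = (-33/32 + 86)² = (2719/32)² = 7392961/1024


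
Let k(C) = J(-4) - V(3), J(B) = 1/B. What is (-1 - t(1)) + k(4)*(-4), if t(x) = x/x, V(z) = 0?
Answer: -1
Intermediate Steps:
J(B) = 1/B
t(x) = 1
k(C) = -1/4 (k(C) = 1/(-4) - 1*0 = -1/4 + 0 = -1/4)
(-1 - t(1)) + k(4)*(-4) = (-1 - 1*1) - 1/4*(-4) = (-1 - 1) + 1 = -2 + 1 = -1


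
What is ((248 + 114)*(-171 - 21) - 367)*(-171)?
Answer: 11947941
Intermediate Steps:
((248 + 114)*(-171 - 21) - 367)*(-171) = (362*(-192) - 367)*(-171) = (-69504 - 367)*(-171) = -69871*(-171) = 11947941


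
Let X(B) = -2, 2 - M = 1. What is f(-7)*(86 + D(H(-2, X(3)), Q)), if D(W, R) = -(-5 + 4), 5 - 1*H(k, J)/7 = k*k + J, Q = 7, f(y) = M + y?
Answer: -522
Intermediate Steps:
M = 1 (M = 2 - 1*1 = 2 - 1 = 1)
f(y) = 1 + y
H(k, J) = 35 - 7*J - 7*k² (H(k, J) = 35 - 7*(k*k + J) = 35 - 7*(k² + J) = 35 - 7*(J + k²) = 35 + (-7*J - 7*k²) = 35 - 7*J - 7*k²)
D(W, R) = 1 (D(W, R) = -1*(-1) = 1)
f(-7)*(86 + D(H(-2, X(3)), Q)) = (1 - 7)*(86 + 1) = -6*87 = -522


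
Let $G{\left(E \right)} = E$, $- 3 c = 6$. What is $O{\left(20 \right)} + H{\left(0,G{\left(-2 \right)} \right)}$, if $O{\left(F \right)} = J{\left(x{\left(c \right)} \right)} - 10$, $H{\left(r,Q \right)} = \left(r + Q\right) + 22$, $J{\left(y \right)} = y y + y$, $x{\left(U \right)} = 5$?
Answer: $40$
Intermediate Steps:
$c = -2$ ($c = \left(- \frac{1}{3}\right) 6 = -2$)
$J{\left(y \right)} = y + y^{2}$ ($J{\left(y \right)} = y^{2} + y = y + y^{2}$)
$H{\left(r,Q \right)} = 22 + Q + r$ ($H{\left(r,Q \right)} = \left(Q + r\right) + 22 = 22 + Q + r$)
$O{\left(F \right)} = 20$ ($O{\left(F \right)} = 5 \left(1 + 5\right) - 10 = 5 \cdot 6 - 10 = 30 - 10 = 20$)
$O{\left(20 \right)} + H{\left(0,G{\left(-2 \right)} \right)} = 20 + \left(22 - 2 + 0\right) = 20 + 20 = 40$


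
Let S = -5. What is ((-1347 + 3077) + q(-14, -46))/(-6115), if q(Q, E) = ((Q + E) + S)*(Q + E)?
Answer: -1126/1223 ≈ -0.92069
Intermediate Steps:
q(Q, E) = (E + Q)*(-5 + E + Q) (q(Q, E) = ((Q + E) - 5)*(Q + E) = ((E + Q) - 5)*(E + Q) = (-5 + E + Q)*(E + Q) = (E + Q)*(-5 + E + Q))
((-1347 + 3077) + q(-14, -46))/(-6115) = ((-1347 + 3077) + ((-46)² + (-14)² - 5*(-46) - 5*(-14) + 2*(-46)*(-14)))/(-6115) = (1730 + (2116 + 196 + 230 + 70 + 1288))*(-1/6115) = (1730 + 3900)*(-1/6115) = 5630*(-1/6115) = -1126/1223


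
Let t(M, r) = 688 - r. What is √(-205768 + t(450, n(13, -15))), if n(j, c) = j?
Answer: I*√205093 ≈ 452.87*I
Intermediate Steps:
√(-205768 + t(450, n(13, -15))) = √(-205768 + (688 - 1*13)) = √(-205768 + (688 - 13)) = √(-205768 + 675) = √(-205093) = I*√205093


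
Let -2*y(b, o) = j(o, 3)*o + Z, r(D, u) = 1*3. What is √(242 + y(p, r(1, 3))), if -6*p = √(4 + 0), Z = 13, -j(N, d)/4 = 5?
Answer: 3*√118/2 ≈ 16.294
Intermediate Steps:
j(N, d) = -20 (j(N, d) = -4*5 = -20)
r(D, u) = 3
p = -⅓ (p = -√(4 + 0)/6 = -√4/6 = -⅙*2 = -⅓ ≈ -0.33333)
y(b, o) = -13/2 + 10*o (y(b, o) = -(-20*o + 13)/2 = -(13 - 20*o)/2 = -13/2 + 10*o)
√(242 + y(p, r(1, 3))) = √(242 + (-13/2 + 10*3)) = √(242 + (-13/2 + 30)) = √(242 + 47/2) = √(531/2) = 3*√118/2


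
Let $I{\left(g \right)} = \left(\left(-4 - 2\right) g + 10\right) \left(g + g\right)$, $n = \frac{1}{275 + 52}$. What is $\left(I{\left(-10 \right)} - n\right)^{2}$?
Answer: $\frac{209581755601}{106929} \approx 1.96 \cdot 10^{6}$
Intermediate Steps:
$n = \frac{1}{327} \approx 0.0030581$
$I{\left(g \right)} = 2 g \left(10 - 6 g\right)$ ($I{\left(g \right)} = \left(- 6 g + 10\right) 2 g = \left(10 - 6 g\right) 2 g = 2 g \left(10 - 6 g\right)$)
$\left(I{\left(-10 \right)} - n\right)^{2} = \left(4 \left(-10\right) \left(5 - -30\right) - \frac{1}{327}\right)^{2} = \left(4 \left(-10\right) \left(5 + 30\right) - \frac{1}{327}\right)^{2} = \left(4 \left(-10\right) 35 - \frac{1}{327}\right)^{2} = \left(-1400 - \frac{1}{327}\right)^{2} = \left(- \frac{457801}{327}\right)^{2} = \frac{209581755601}{106929}$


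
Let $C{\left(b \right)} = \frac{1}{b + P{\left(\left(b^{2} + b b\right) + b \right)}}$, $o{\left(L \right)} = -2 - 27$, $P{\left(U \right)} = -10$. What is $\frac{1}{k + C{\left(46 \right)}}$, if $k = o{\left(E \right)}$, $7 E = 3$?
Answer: $- \frac{36}{1043} \approx -0.034516$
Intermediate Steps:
$E = \frac{3}{7}$ ($E = \frac{1}{7} \cdot 3 = \frac{3}{7} \approx 0.42857$)
$o{\left(L \right)} = -29$ ($o{\left(L \right)} = -2 - 27 = -29$)
$C{\left(b \right)} = \frac{1}{-10 + b}$ ($C{\left(b \right)} = \frac{1}{b - 10} = \frac{1}{-10 + b}$)
$k = -29$
$\frac{1}{k + C{\left(46 \right)}} = \frac{1}{-29 + \frac{1}{-10 + 46}} = \frac{1}{-29 + \frac{1}{36}} = \frac{1}{- \frac{1043}{36}} = - \frac{36}{1043}$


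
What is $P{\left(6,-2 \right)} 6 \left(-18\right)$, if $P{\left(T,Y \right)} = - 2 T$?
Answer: $1296$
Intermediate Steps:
$P{\left(6,-2 \right)} 6 \left(-18\right) = \left(-2\right) 6 \cdot 6 \left(-18\right) = \left(-12\right) \left(-108\right) = 1296$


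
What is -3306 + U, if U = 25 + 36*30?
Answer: -2201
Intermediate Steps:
U = 1105 (U = 25 + 1080 = 1105)
-3306 + U = -3306 + 1105 = -2201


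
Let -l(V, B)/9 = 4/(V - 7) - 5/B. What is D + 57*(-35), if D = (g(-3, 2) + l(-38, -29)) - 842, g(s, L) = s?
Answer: -411909/145 ≈ -2840.8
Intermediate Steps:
l(V, B) = -36/(-7 + V) + 45/B (l(V, B) = -9*(4/(V - 7) - 5/B) = -9*(4/(-7 + V) - 5/B) = -9*(-5/B + 4/(-7 + V)) = -36/(-7 + V) + 45/B)
D = -122634/145 (D = (-3 + 9*(-35 - 4*(-29) + 5*(-38))/(-29*(-7 - 38))) - 842 = (-3 + 9*(-1/29)*(-35 + 116 - 190)/(-45)) - 842 = (-3 + 9*(-1/29)*(-1/45)*(-109)) - 842 = (-3 - 109/145) - 842 = -544/145 - 842 = -122634/145 ≈ -845.75)
D + 57*(-35) = -122634/145 + 57*(-35) = -122634/145 - 1995 = -411909/145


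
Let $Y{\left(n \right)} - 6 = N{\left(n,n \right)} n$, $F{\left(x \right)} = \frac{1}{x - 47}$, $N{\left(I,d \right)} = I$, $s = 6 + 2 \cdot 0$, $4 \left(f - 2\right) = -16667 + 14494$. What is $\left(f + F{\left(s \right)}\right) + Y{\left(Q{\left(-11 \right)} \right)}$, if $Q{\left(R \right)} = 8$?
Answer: $- \frac{77289}{164} \approx -471.27$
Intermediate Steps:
$f = - \frac{2165}{4}$ ($f = 2 + \frac{-16667 + 14494}{4} = 2 + \frac{1}{4} \left(-2173\right) = 2 - \frac{2173}{4} = - \frac{2165}{4} \approx -541.25$)
$s = 6$ ($s = 6 + 0 = 6$)
$F{\left(x \right)} = \frac{1}{-47 + x}$
$Y{\left(n \right)} = 6 + n^{2}$ ($Y{\left(n \right)} = 6 + n n = 6 + n^{2}$)
$\left(f + F{\left(s \right)}\right) + Y{\left(Q{\left(-11 \right)} \right)} = \left(- \frac{2165}{4} + \frac{1}{-47 + 6}\right) + \left(6 + 8^{2}\right) = \left(- \frac{2165}{4} + \frac{1}{-41}\right) + \left(6 + 64\right) = \left(- \frac{2165}{4} - \frac{1}{41}\right) + 70 = - \frac{88769}{164} + 70 = - \frac{77289}{164}$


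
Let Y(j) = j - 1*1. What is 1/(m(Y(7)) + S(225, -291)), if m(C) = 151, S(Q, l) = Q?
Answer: 1/376 ≈ 0.0026596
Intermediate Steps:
Y(j) = -1 + j (Y(j) = j - 1 = -1 + j)
1/(m(Y(7)) + S(225, -291)) = 1/(151 + 225) = 1/376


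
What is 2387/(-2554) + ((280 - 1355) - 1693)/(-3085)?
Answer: -294423/7879090 ≈ -0.037368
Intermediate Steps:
2387/(-2554) + ((280 - 1355) - 1693)/(-3085) = 2387*(-1/2554) + (-1075 - 1693)*(-1/3085) = -2387/2554 - 2768*(-1/3085) = -2387/2554 + 2768/3085 = -294423/7879090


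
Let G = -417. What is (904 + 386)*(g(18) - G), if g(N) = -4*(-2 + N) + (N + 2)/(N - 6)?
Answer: 457520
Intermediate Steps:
g(N) = 8 - 4*N + (2 + N)/(-6 + N) (g(N) = (8 - 4*N) + (2 + N)/(-6 + N) = 8 - 4*N + (2 + N)/(-6 + N))
(904 + 386)*(g(18) - G) = (904 + 386)*((-46 - 4*18² + 33*18)/(-6 + 18) - 1*(-417)) = 1290*((-46 - 4*324 + 594)/12 + 417) = 1290*((-46 - 1296 + 594)/12 + 417) = 1290*((1/12)*(-748) + 417) = 1290*(-187/3 + 417) = 1290*(1064/3) = 457520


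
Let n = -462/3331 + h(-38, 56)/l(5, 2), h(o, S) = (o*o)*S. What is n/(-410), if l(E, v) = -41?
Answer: 134688463/27997055 ≈ 4.8108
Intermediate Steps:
h(o, S) = S*o**2 (h(o, S) = o**2*S = S*o**2)
n = -269376926/136571 (n = -462/3331 + (56*(-38)**2)/(-41) = -462*1/3331 + (56*1444)*(-1/41) = -462/3331 + 80864*(-1/41) = -462/3331 - 80864/41 = -269376926/136571 ≈ -1972.4)
n/(-410) = -269376926/136571/(-410) = -269376926/136571*(-1/410) = 134688463/27997055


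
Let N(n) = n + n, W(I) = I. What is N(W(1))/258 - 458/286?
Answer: -29398/18447 ≈ -1.5936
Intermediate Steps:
N(n) = 2*n
N(W(1))/258 - 458/286 = (2*1)/258 - 458/286 = 2*(1/258) - 458*1/286 = 1/129 - 229/143 = -29398/18447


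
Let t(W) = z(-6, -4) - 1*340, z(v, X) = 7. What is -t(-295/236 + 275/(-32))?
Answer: 333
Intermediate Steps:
t(W) = -333 (t(W) = 7 - 1*340 = 7 - 340 = -333)
-t(-295/236 + 275/(-32)) = -1*(-333) = 333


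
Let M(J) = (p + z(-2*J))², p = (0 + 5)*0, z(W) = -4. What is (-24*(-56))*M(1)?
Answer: 21504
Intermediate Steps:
p = 0 (p = 5*0 = 0)
M(J) = 16 (M(J) = (0 - 4)² = (-4)² = 16)
(-24*(-56))*M(1) = -24*(-56)*16 = 1344*16 = 21504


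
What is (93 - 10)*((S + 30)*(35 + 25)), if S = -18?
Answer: 59760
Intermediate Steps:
(93 - 10)*((S + 30)*(35 + 25)) = (93 - 10)*((-18 + 30)*(35 + 25)) = 83*(12*60) = 83*720 = 59760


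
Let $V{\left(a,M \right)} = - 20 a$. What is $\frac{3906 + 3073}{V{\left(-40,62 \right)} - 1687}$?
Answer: $- \frac{6979}{887} \approx -7.8681$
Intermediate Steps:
$\frac{3906 + 3073}{V{\left(-40,62 \right)} - 1687} = \frac{3906 + 3073}{\left(-20\right) \left(-40\right) - 1687} = \frac{6979}{800 - 1687} = \frac{6979}{-887} = 6979 \left(- \frac{1}{887}\right) = - \frac{6979}{887}$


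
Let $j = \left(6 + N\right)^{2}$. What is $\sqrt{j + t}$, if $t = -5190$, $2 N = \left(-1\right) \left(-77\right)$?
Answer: $\frac{i \sqrt{12839}}{2} \approx 56.655 i$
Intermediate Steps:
$N = \frac{77}{2}$ ($N = \frac{\left(-1\right) \left(-77\right)}{2} = \frac{1}{2} \cdot 77 = \frac{77}{2} \approx 38.5$)
$j = \frac{7921}{4}$ ($j = \left(6 + \frac{77}{2}\right)^{2} = \left(\frac{89}{2}\right)^{2} = \frac{7921}{4} \approx 1980.3$)
$\sqrt{j + t} = \sqrt{\frac{7921}{4} - 5190} = \sqrt{- \frac{12839}{4}} = \frac{i \sqrt{12839}}{2}$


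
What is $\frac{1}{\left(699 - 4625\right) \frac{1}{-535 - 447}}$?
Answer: $\frac{491}{1963} \approx 0.25013$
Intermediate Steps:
$\frac{1}{\left(699 - 4625\right) \frac{1}{-535 - 447}} = \frac{1}{\left(-3926\right) \frac{1}{-982}} = \frac{1}{\left(-3926\right) \left(- \frac{1}{982}\right)} = \frac{1}{\frac{1963}{491}} = \frac{491}{1963}$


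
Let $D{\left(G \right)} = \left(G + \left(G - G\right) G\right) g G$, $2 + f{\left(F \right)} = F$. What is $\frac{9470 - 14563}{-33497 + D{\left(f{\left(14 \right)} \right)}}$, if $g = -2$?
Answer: $\frac{5093}{33785} \approx 0.15075$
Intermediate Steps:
$f{\left(F \right)} = -2 + F$
$D{\left(G \right)} = - 2 G^{2}$ ($D{\left(G \right)} = \left(G + \left(G - G\right) G\right) \left(-2\right) G = \left(G + 0 G\right) \left(-2\right) G = \left(G + 0\right) \left(-2\right) G = G \left(-2\right) G = - 2 G G = - 2 G^{2}$)
$\frac{9470 - 14563}{-33497 + D{\left(f{\left(14 \right)} \right)}} = \frac{9470 - 14563}{-33497 - 2 \left(-2 + 14\right)^{2}} = - \frac{5093}{-33497 - 2 \cdot 12^{2}} = - \frac{5093}{-33497 - 288} = - \frac{5093}{-33785} = \left(-5093\right) \left(- \frac{1}{33785}\right) = \frac{5093}{33785}$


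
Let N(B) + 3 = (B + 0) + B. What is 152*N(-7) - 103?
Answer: -2687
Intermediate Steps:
N(B) = -3 + 2*B (N(B) = -3 + ((B + 0) + B) = -3 + (B + B) = -3 + 2*B)
152*N(-7) - 103 = 152*(-3 + 2*(-7)) - 103 = 152*(-3 - 14) - 103 = 152*(-17) - 103 = -2584 - 103 = -2687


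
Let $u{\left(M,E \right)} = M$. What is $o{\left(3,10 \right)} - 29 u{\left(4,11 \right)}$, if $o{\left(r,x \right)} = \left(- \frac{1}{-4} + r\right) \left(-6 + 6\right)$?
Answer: $-116$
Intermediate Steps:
$o{\left(r,x \right)} = 0$ ($o{\left(r,x \right)} = \left(\left(-1\right) \left(- \frac{1}{4}\right) + r\right) 0 = \left(\frac{1}{4} + r\right) 0 = 0$)
$o{\left(3,10 \right)} - 29 u{\left(4,11 \right)} = 0 - 116 = -116$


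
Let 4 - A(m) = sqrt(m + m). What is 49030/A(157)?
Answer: -98060/149 - 24515*sqrt(314)/149 ≈ -3573.6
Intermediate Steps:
A(m) = 4 - sqrt(2)*sqrt(m) (A(m) = 4 - sqrt(m + m) = 4 - sqrt(2*m) = 4 - sqrt(2)*sqrt(m))
49030/A(157) = 49030/(4 - sqrt(2)*sqrt(157)) = 49030/(4 - sqrt(314))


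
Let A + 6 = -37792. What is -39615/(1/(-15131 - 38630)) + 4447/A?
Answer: 80499988678523/37798 ≈ 2.1297e+9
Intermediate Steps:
A = -37798 (A = -6 - 37792 = -37798)
-39615/(1/(-15131 - 38630)) + 4447/A = -39615/(1/(-15131 - 38630)) + 4447/(-37798) = -39615/(1/(-53761)) + 4447*(-1/37798) = -39615/(-1/53761) - 4447/37798 = -39615*(-53761) - 4447/37798 = 2129742015 - 4447/37798 = 80499988678523/37798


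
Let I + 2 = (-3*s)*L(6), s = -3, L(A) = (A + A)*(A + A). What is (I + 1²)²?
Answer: 1677025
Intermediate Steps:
L(A) = 4*A² (L(A) = (2*A)*(2*A) = 4*A²)
I = 1294 (I = -2 + (-3*(-3))*(4*6²) = -2 + 9*(4*36) = -2 + 9*144 = -2 + 1296 = 1294)
(I + 1²)² = (1294 + 1²)² = (1294 + 1)² = 1295² = 1677025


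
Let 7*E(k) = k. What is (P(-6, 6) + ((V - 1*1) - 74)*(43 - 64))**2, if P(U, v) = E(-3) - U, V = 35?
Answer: 35034561/49 ≈ 7.1499e+5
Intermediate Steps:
E(k) = k/7
P(U, v) = -3/7 - U (P(U, v) = (1/7)*(-3) - U = -3/7 - U)
(P(-6, 6) + ((V - 1*1) - 74)*(43 - 64))**2 = ((-3/7 - 1*(-6)) + ((35 - 1*1) - 74)*(43 - 64))**2 = ((-3/7 + 6) + ((35 - 1) - 74)*(-21))**2 = (39/7 + (34 - 74)*(-21))**2 = (39/7 - 40*(-21))**2 = (39/7 + 840)**2 = (5919/7)**2 = 35034561/49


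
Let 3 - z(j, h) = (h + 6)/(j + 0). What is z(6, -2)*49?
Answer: 343/3 ≈ 114.33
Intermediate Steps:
z(j, h) = 3 - (6 + h)/j (z(j, h) = 3 - (h + 6)/(j + 0) = 3 - (6 + h)/j)
z(6, -2)*49 = ((-6 - 1*(-2) + 3*6)/6)*49 = ((-6 + 2 + 18)/6)*49 = ((⅙)*14)*49 = (7/3)*49 = 343/3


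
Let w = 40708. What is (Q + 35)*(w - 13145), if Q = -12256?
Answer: -336847423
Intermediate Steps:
(Q + 35)*(w - 13145) = (-12256 + 35)*(40708 - 13145) = -12221*27563 = -336847423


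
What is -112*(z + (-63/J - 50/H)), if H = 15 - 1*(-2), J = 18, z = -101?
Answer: 204568/17 ≈ 12033.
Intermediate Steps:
H = 17 (H = 15 + 2 = 17)
-112*(z + (-63/J - 50/H)) = -112*(-101 + (-63/18 - 50/17)) = -112*(-101 + (-63*1/18 - 50*1/17)) = -112*(-101 + (-7/2 - 50/17)) = -112*(-101 - 219/34) = -112*(-3653/34) = 204568/17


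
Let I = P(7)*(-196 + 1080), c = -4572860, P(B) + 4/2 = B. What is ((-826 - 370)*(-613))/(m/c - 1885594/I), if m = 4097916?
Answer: -370460439542440/216016754189 ≈ -1715.0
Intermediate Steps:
P(B) = -2 + B
I = 4420 (I = (-2 + 7)*(-196 + 1080) = 5*884 = 4420)
((-826 - 370)*(-613))/(m/c - 1885594/I) = ((-826 - 370)*(-613))/(4097916/(-4572860) - 1885594/4420) = (-1196*(-613))/(4097916*(-1/4572860) - 1885594*1/4420) = 733148/(-1024479/1143215 - 942797/2210) = 733148/(-216016754189/505301030) = 733148*(-505301030/216016754189) = -370460439542440/216016754189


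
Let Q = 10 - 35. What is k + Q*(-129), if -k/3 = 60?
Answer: 3045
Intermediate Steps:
k = -180 (k = -3*60 = -180)
Q = -25
k + Q*(-129) = -180 - 25*(-129) = -180 + 3225 = 3045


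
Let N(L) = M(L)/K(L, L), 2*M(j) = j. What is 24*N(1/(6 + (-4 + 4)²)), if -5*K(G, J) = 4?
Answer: -5/2 ≈ -2.5000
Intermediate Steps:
K(G, J) = -⅘ (K(G, J) = -⅕*4 = -⅘)
M(j) = j/2
N(L) = -5*L/8 (N(L) = (L/2)/(-⅘) = (L/2)*(-5/4) = -5*L/8)
24*N(1/(6 + (-4 + 4)²)) = 24*(-5/(8*(6 + (-4 + 4)²))) = 24*(-5/(8*(6 + 0²))) = 24*(-5/(8*(6 + 0))) = 24*(-5/8/6) = 24*(-5/8*⅙) = 24*(-5/48) = -5/2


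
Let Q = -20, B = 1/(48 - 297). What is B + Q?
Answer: -4981/249 ≈ -20.004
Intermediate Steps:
B = -1/249 (B = 1/(-249) = -1/249 ≈ -0.0040161)
B + Q = -1/249 - 20 = -4981/249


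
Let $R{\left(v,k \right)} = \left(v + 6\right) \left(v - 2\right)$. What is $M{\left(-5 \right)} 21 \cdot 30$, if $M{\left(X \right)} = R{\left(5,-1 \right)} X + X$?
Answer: $-107100$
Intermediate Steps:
$R{\left(v,k \right)} = \left(-2 + v\right) \left(6 + v\right)$ ($R{\left(v,k \right)} = \left(6 + v\right) \left(-2 + v\right) = \left(-2 + v\right) \left(6 + v\right)$)
$M{\left(X \right)} = 34 X$ ($M{\left(X \right)} = \left(-12 + 5^{2} + 4 \cdot 5\right) X + X = \left(-12 + 25 + 20\right) X + X = 33 X + X = 34 X$)
$M{\left(-5 \right)} 21 \cdot 30 = 34 \left(-5\right) 21 \cdot 30 = \left(-170\right) 21 \cdot 30 = \left(-3570\right) 30 = -107100$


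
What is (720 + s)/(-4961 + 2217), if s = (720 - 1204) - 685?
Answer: 449/2744 ≈ 0.16363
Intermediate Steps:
s = -1169 (s = -484 - 685 = -1169)
(720 + s)/(-4961 + 2217) = (720 - 1169)/(-4961 + 2217) = -449/(-2744) = -449*(-1/2744) = 449/2744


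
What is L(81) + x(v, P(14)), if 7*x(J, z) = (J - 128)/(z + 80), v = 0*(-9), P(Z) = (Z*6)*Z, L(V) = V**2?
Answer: 7210523/1099 ≈ 6561.0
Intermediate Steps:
P(Z) = 6*Z**2 (P(Z) = (6*Z)*Z = 6*Z**2)
v = 0
x(J, z) = (-128 + J)/(7*(80 + z)) (x(J, z) = ((J - 128)/(z + 80))/7 = ((-128 + J)/(80 + z))/7 = (-128 + J)/(7*(80 + z)))
L(81) + x(v, P(14)) = 81**2 + (-128 + 0)/(7*(80 + 6*14**2)) = 6561 + (1/7)*(-128)/(80 + 6*196) = 6561 + (1/7)*(-128)/(80 + 1176) = 6561 + (1/7)*(-128)/1256 = 6561 + (1/7)*(1/1256)*(-128) = 6561 - 16/1099 = 7210523/1099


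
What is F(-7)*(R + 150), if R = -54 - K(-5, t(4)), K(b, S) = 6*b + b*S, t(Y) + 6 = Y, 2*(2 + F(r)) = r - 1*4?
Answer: -870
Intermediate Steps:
F(r) = -4 + r/2 (F(r) = -2 + (r - 1*4)/2 = -2 + (r - 4)/2 = -2 + (-4 + r)/2 = -2 + (-2 + r/2) = -4 + r/2)
t(Y) = -6 + Y
K(b, S) = 6*b + S*b
R = -34 (R = -54 - (-5)*(6 + (-6 + 4)) = -54 - (-5)*(6 - 2) = -54 - (-5)*4 = -54 - 1*(-20) = -54 + 20 = -34)
F(-7)*(R + 150) = (-4 + (½)*(-7))*(-34 + 150) = (-4 - 7/2)*116 = -15/2*116 = -870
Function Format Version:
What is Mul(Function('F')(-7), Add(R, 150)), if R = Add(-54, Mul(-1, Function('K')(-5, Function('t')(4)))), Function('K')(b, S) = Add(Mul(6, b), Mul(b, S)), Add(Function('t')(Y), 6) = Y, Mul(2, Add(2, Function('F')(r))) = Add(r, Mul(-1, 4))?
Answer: -870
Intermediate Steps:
Function('F')(r) = Add(-4, Mul(Rational(1, 2), r)) (Function('F')(r) = Add(-2, Mul(Rational(1, 2), Add(r, Mul(-1, 4)))) = Add(-2, Mul(Rational(1, 2), Add(r, -4))) = Add(-2, Mul(Rational(1, 2), Add(-4, r))) = Add(-2, Add(-2, Mul(Rational(1, 2), r))) = Add(-4, Mul(Rational(1, 2), r)))
Function('t')(Y) = Add(-6, Y)
Function('K')(b, S) = Add(Mul(6, b), Mul(S, b))
R = -34 (R = Add(-54, Mul(-1, Mul(-5, Add(6, Add(-6, 4))))) = Add(-54, Mul(-1, Mul(-5, Add(6, -2)))) = Add(-54, Mul(-1, Mul(-5, 4))) = Add(-54, Mul(-1, -20)) = Add(-54, 20) = -34)
Mul(Function('F')(-7), Add(R, 150)) = Mul(Add(-4, Mul(Rational(1, 2), -7)), Add(-34, 150)) = Mul(Add(-4, Rational(-7, 2)), 116) = Mul(Rational(-15, 2), 116) = -870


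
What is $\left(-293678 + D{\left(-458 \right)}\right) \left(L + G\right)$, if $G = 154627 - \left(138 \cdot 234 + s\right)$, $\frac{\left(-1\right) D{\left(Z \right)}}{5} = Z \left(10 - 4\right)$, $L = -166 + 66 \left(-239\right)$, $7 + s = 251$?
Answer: $-29715698638$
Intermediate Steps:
$s = 244$ ($s = -7 + 251 = 244$)
$L = -15940$ ($L = -166 - 15774 = -15940$)
$D{\left(Z \right)} = - 30 Z$ ($D{\left(Z \right)} = - 5 Z \left(10 - 4\right) = - 5 Z 6 = - 5 \cdot 6 Z = - 30 Z$)
$G = 122091$ ($G = 154627 - \left(138 \cdot 234 + 244\right) = 154627 - \left(32292 + 244\right) = 154627 - 32536 = 122091$)
$\left(-293678 + D{\left(-458 \right)}\right) \left(L + G\right) = \left(-293678 - -13740\right) \left(-15940 + 122091\right) = \left(-293678 + 13740\right) 106151 = \left(-279938\right) 106151 = -29715698638$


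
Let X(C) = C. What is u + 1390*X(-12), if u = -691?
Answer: -17371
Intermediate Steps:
u + 1390*X(-12) = -691 + 1390*(-12) = -691 - 16680 = -17371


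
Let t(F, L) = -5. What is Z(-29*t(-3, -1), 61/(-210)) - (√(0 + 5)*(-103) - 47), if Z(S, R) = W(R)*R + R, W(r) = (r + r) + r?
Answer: 230117/4900 + 103*√5 ≈ 277.28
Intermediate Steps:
W(r) = 3*r (W(r) = 2*r + r = 3*r)
Z(S, R) = R + 3*R² (Z(S, R) = (3*R)*R + R = 3*R² + R = R + 3*R²)
Z(-29*t(-3, -1), 61/(-210)) - (√(0 + 5)*(-103) - 47) = (61/(-210))*(1 + 3*(61/(-210))) - (√(0 + 5)*(-103) - 47) = (61*(-1/210))*(1 + 3*(61*(-1/210))) - (√5*(-103) - 47) = -61*(1 + 3*(-61/210))/210 - (-103*√5 - 47) = -61*(1 - 61/70)/210 - (-47 - 103*√5) = -61/210*9/70 + (47 + 103*√5) = -183/4900 + (47 + 103*√5) = 230117/4900 + 103*√5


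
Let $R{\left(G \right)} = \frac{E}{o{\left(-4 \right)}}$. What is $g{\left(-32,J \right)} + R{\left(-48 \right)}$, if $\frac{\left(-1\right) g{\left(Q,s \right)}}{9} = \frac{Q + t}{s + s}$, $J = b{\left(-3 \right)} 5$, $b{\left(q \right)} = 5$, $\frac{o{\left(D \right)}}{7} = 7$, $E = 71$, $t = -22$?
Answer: $\frac{13682}{1225} \approx 11.169$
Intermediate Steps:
$o{\left(D \right)} = 49$ ($o{\left(D \right)} = 7 \cdot 7 = 49$)
$R{\left(G \right)} = \frac{71}{49}$
$J = 25$ ($J = 5 \cdot 5 = 25$)
$g{\left(Q,s \right)} = - \frac{9 \left(-22 + Q\right)}{2 s}$ ($g{\left(Q,s \right)} = - 9 \frac{Q - 22}{s + s} = - 9 \frac{-22 + Q}{2 s} = - \frac{9 \left(-22 + Q\right)}{2 s}$)
$g{\left(-32,J \right)} + R{\left(-48 \right)} = \frac{9 \left(22 - -32\right)}{2 \cdot 25} + \frac{71}{49} = \frac{9}{2} \cdot \frac{1}{25} \left(22 + 32\right) + \frac{71}{49} = \frac{9}{2} \cdot \frac{1}{25} \cdot 54 + \frac{71}{49} = \frac{243}{25} + \frac{71}{49} = \frac{13682}{1225}$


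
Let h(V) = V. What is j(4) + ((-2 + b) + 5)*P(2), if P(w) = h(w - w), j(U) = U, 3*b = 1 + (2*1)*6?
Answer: 4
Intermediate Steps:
b = 13/3 (b = (1 + (2*1)*6)/3 = (1 + 2*6)/3 = (1 + 12)/3 = (⅓)*13 = 13/3 ≈ 4.3333)
P(w) = 0 (P(w) = w - w = 0)
j(4) + ((-2 + b) + 5)*P(2) = 4 + ((-2 + 13/3) + 5)*0 = 4 + (7/3 + 5)*0 = 4 + (22/3)*0 = 4 + 0 = 4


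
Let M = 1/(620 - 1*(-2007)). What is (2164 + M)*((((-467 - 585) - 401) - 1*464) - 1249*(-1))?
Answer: -3797465772/2627 ≈ -1.4456e+6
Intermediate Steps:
M = 1/2627 (M = 1/(620 + 2007) = 1/2627 ≈ 0.00038066)
(2164 + M)*((((-467 - 585) - 401) - 1*464) - 1249*(-1)) = (2164 + 1/2627)*((((-467 - 585) - 401) - 1*464) - 1249*(-1)) = 5684829*(((-1052 - 401) - 464) + 1249)/2627 = 5684829*((-1453 - 464) + 1249)/2627 = 5684829*(-1917 + 1249)/2627 = (5684829/2627)*(-668) = -3797465772/2627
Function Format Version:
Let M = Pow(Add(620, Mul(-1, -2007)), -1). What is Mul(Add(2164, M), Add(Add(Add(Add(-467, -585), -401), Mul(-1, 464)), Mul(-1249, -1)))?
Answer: Rational(-3797465772, 2627) ≈ -1.4456e+6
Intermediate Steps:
M = Rational(1, 2627) (M = Pow(Add(620, 2007), -1) = Pow(2627, -1) = Rational(1, 2627) ≈ 0.00038066)
Mul(Add(2164, M), Add(Add(Add(Add(-467, -585), -401), Mul(-1, 464)), Mul(-1249, -1))) = Mul(Add(2164, Rational(1, 2627)), Add(Add(Add(Add(-467, -585), -401), Mul(-1, 464)), Mul(-1249, -1))) = Mul(Rational(5684829, 2627), Add(Add(Add(-1052, -401), -464), 1249)) = Mul(Rational(5684829, 2627), Add(Add(-1453, -464), 1249)) = Mul(Rational(5684829, 2627), Add(-1917, 1249)) = Mul(Rational(5684829, 2627), -668) = Rational(-3797465772, 2627)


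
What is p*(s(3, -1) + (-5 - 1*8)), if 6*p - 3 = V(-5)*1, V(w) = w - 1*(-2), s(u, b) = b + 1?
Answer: 0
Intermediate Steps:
s(u, b) = 1 + b
V(w) = 2 + w (V(w) = w + 2 = 2 + w)
p = 0 (p = 1/2 + ((2 - 5)*1)/6 = 1/2 + (-3*1)/6 = 1/2 + (1/6)*(-3) = 1/2 - 1/2 = 0)
p*(s(3, -1) + (-5 - 1*8)) = 0*((1 - 1) + (-5 - 1*8)) = 0*(0 + (-5 - 8)) = 0*(0 - 13) = 0*(-13) = 0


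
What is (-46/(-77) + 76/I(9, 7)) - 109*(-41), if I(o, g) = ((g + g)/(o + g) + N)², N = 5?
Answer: 760621759/170093 ≈ 4471.8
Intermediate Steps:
I(o, g) = (5 + 2*g/(g + o))² (I(o, g) = ((g + g)/(o + g) + 5)² = ((2*g)/(g + o) + 5)² = (2*g/(g + o) + 5)² = (5 + 2*g/(g + o))²)
(-46/(-77) + 76/I(9, 7)) - 109*(-41) = (-46/(-77) + 76/(((5*9 + 7*7)²/(7 + 9)²))) - 109*(-41) = (-46*(-1/77) + 76/(((45 + 49)²/16²))) + 4469 = (46/77 + 76/(((1/256)*94²))) + 4469 = (46/77 + 76/(((1/256)*8836))) + 4469 = (46/77 + 76/(2209/64)) + 4469 = (46/77 + 76*(64/2209)) + 4469 = (46/77 + 4864/2209) + 4469 = 476142/170093 + 4469 = 760621759/170093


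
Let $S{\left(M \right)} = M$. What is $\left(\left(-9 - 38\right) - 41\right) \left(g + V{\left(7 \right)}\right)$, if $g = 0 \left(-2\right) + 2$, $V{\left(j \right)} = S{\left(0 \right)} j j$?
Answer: $-176$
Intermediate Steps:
$V{\left(j \right)} = 0$ ($V{\left(j \right)} = 0 j j = 0 j = 0$)
$g = 2$ ($g = 0 + 2 = 2$)
$\left(\left(-9 - 38\right) - 41\right) \left(g + V{\left(7 \right)}\right) = \left(\left(-9 - 38\right) - 41\right) \left(2 + 0\right) = \left(-47 - 41\right) 2 = \left(-88\right) 2 = -176$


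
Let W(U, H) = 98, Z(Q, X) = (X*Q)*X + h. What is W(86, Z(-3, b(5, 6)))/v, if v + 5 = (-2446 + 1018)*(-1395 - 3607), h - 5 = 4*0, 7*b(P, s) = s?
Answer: 98/7142851 ≈ 1.3720e-5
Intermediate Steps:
b(P, s) = s/7
h = 5 (h = 5 + 4*0 = 5 + 0 = 5)
Z(Q, X) = 5 + Q*X**2 (Z(Q, X) = (X*Q)*X + 5 = (Q*X)*X + 5 = Q*X**2 + 5 = 5 + Q*X**2)
v = 7142851 (v = -5 + (-2446 + 1018)*(-1395 - 3607) = -5 - 1428*(-5002) = -5 + 7142856 = 7142851)
W(86, Z(-3, b(5, 6)))/v = 98/7142851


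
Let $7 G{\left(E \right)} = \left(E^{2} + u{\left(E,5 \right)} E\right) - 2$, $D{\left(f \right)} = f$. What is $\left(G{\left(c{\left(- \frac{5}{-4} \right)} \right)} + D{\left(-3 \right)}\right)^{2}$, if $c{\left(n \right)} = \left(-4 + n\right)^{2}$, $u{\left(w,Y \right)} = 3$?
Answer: $\frac{212022721}{3211264} \approx 66.025$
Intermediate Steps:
$G{\left(E \right)} = - \frac{2}{7} + \frac{E^{2}}{7} + \frac{3 E}{7}$ ($G{\left(E \right)} = \frac{\left(E^{2} + 3 E\right) - 2}{7} = \frac{-2 + E^{2} + 3 E}{7} = - \frac{2}{7} + \frac{E^{2}}{7} + \frac{3 E}{7}$)
$\left(G{\left(c{\left(- \frac{5}{-4} \right)} \right)} + D{\left(-3 \right)}\right)^{2} = \left(\left(- \frac{2}{7} + \frac{\left(\left(-4 - \frac{5}{-4}\right)^{2}\right)^{2}}{7} + \frac{3 \left(-4 - \frac{5}{-4}\right)^{2}}{7}\right) - 3\right)^{2} = \left(\left(- \frac{2}{7} + \frac{\left(\left(-4 - - \frac{5}{4}\right)^{2}\right)^{2}}{7} + \frac{3 \left(-4 - - \frac{5}{4}\right)^{2}}{7}\right) - 3\right)^{2} = \left(\left(- \frac{2}{7} + \frac{\left(\left(-4 + \frac{5}{4}\right)^{2}\right)^{2}}{7} + \frac{3 \left(-4 + \frac{5}{4}\right)^{2}}{7}\right) - 3\right)^{2} = \left(\left(- \frac{2}{7} + \frac{\left(\left(- \frac{11}{4}\right)^{2}\right)^{2}}{7} + \frac{3 \left(- \frac{11}{4}\right)^{2}}{7}\right) - 3\right)^{2} = \left(\left(- \frac{2}{7} + \frac{\left(\frac{121}{16}\right)^{2}}{7} + \frac{3}{7} \cdot \frac{121}{16}\right) - 3\right)^{2} = \left(\left(- \frac{2}{7} + \frac{1}{7} \cdot \frac{14641}{256} + \frac{363}{112}\right) - 3\right)^{2} = \left(\left(- \frac{2}{7} + \frac{14641}{1792} + \frac{363}{112}\right) - 3\right)^{2} = \left(\frac{19937}{1792} - 3\right)^{2} = \left(\frac{14561}{1792}\right)^{2} = \frac{212022721}{3211264}$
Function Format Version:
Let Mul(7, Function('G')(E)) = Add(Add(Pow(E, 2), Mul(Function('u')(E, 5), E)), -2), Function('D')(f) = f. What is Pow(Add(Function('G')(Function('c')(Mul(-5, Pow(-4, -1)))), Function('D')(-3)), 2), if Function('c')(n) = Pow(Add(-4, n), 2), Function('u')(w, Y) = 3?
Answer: Rational(212022721, 3211264) ≈ 66.025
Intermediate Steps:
Function('G')(E) = Add(Rational(-2, 7), Mul(Rational(1, 7), Pow(E, 2)), Mul(Rational(3, 7), E)) (Function('G')(E) = Mul(Rational(1, 7), Add(Add(Pow(E, 2), Mul(3, E)), -2)) = Mul(Rational(1, 7), Add(-2, Pow(E, 2), Mul(3, E))) = Add(Rational(-2, 7), Mul(Rational(1, 7), Pow(E, 2)), Mul(Rational(3, 7), E)))
Pow(Add(Function('G')(Function('c')(Mul(-5, Pow(-4, -1)))), Function('D')(-3)), 2) = Pow(Add(Add(Rational(-2, 7), Mul(Rational(1, 7), Pow(Pow(Add(-4, Mul(-5, Pow(-4, -1))), 2), 2)), Mul(Rational(3, 7), Pow(Add(-4, Mul(-5, Pow(-4, -1))), 2))), -3), 2) = Pow(Add(Add(Rational(-2, 7), Mul(Rational(1, 7), Pow(Pow(Add(-4, Mul(-5, Rational(-1, 4))), 2), 2)), Mul(Rational(3, 7), Pow(Add(-4, Mul(-5, Rational(-1, 4))), 2))), -3), 2) = Pow(Add(Add(Rational(-2, 7), Mul(Rational(1, 7), Pow(Pow(Add(-4, Rational(5, 4)), 2), 2)), Mul(Rational(3, 7), Pow(Add(-4, Rational(5, 4)), 2))), -3), 2) = Pow(Add(Add(Rational(-2, 7), Mul(Rational(1, 7), Pow(Pow(Rational(-11, 4), 2), 2)), Mul(Rational(3, 7), Pow(Rational(-11, 4), 2))), -3), 2) = Pow(Add(Add(Rational(-2, 7), Mul(Rational(1, 7), Pow(Rational(121, 16), 2)), Mul(Rational(3, 7), Rational(121, 16))), -3), 2) = Pow(Add(Add(Rational(-2, 7), Mul(Rational(1, 7), Rational(14641, 256)), Rational(363, 112)), -3), 2) = Pow(Add(Add(Rational(-2, 7), Rational(14641, 1792), Rational(363, 112)), -3), 2) = Pow(Add(Rational(19937, 1792), -3), 2) = Pow(Rational(14561, 1792), 2) = Rational(212022721, 3211264)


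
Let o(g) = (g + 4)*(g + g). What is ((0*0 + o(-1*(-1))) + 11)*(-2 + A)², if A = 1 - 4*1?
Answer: 525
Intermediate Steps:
A = -3 (A = 1 - 4 = -3)
o(g) = 2*g*(4 + g) (o(g) = (4 + g)*(2*g) = 2*g*(4 + g))
((0*0 + o(-1*(-1))) + 11)*(-2 + A)² = ((0*0 + 2*(-1*(-1))*(4 - 1*(-1))) + 11)*(-2 - 3)² = ((0 + 2*1*(4 + 1)) + 11)*(-5)² = ((0 + 2*1*5) + 11)*25 = ((0 + 10) + 11)*25 = (10 + 11)*25 = 21*25 = 525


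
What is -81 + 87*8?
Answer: 615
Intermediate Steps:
-81 + 87*8 = -81 + 696 = 615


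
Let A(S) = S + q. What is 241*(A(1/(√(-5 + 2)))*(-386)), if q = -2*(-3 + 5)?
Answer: 372104 + 93026*I*√3/3 ≈ 3.721e+5 + 53709.0*I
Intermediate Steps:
q = -4 (q = -2*2 = -4)
A(S) = -4 + S (A(S) = S - 4 = -4 + S)
241*(A(1/(√(-5 + 2)))*(-386)) = 241*((-4 + 1/(√(-5 + 2)))*(-386)) = 241*((-4 + 1/(√(-3)))*(-386)) = 241*((-4 + 1/(I*√3))*(-386)) = 241*((-4 - I*√3/3)*(-386)) = 241*(1544 + 386*I*√3/3) = 372104 + 93026*I*√3/3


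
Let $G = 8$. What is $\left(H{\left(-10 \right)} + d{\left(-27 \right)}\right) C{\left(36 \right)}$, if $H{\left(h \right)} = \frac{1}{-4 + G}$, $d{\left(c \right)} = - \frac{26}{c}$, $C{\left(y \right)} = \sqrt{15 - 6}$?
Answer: $\frac{131}{36} \approx 3.6389$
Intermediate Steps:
$C{\left(y \right)} = 3$ ($C{\left(y \right)} = \sqrt{9} = 3$)
$H{\left(h \right)} = \frac{1}{4}$ ($H{\left(h \right)} = \frac{1}{-4 + 8} = \frac{1}{4}$)
$\left(H{\left(-10 \right)} + d{\left(-27 \right)}\right) C{\left(36 \right)} = \left(\frac{1}{4} - \frac{26}{-27}\right) 3 = \left(\frac{1}{4} - - \frac{26}{27}\right) 3 = \left(\frac{1}{4} + \frac{26}{27}\right) 3 = \frac{131}{108} \cdot 3 = \frac{131}{36}$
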